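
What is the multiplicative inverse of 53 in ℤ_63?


Use the extended Euclidean algorithm to write 1 = 53·s + 63·t; then s mod 63 is the inverse.
Euclidean algorithm:
  53 = 0·63 + 53
  63 = 1·53 + 10
  53 = 5·10 + 3
  10 = 3·3 + 1
  3 = 3·1 + 0
gcd(53,63) = 1
Back-substitution gives: 53·(-19) + 63·(16) = 1
So 53⁻¹ ≡ -19 ≡ 44 (mod 63)
Check: 53 × 44 = 2332 ≡ 1 (mod 63) ✓

53⁻¹ ≡ 44 (mod 63)


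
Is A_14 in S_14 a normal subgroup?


H = A_14 in S_14
A_14 has index 2 in S_14, and every subgroup of index 2 is normal

Yes, normal subgroup


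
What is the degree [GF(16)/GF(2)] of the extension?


GF(16) = GF(2^4), so the extension degree is 4

[GF(16)/GF(2)] = 4


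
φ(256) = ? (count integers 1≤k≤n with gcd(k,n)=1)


Factor n: 256 = 2^8
φ(n) = n · ∏(1 - 1/p) over distinct primes p | n
φ(256) = 256 · (1 - 1/2) = 128

φ(256) = 128


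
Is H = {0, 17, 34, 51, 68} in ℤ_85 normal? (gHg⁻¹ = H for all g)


H = {0, 17, 34, 51, 68} in ℤ_85
ℤ_85 is abelian; every subgroup of an abelian group is normal

Yes, normal subgroup


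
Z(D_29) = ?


Z(G) = {g ∈ G | gx = xg for all x ∈ G}
For odd n, Z(D_n) = {e}: no nontrivial rotation commutes with all reflections

Z(D_29) = {e}


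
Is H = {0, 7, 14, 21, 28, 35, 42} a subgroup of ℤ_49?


Subgroup test for H = {0, 7, 14, 21, 28, 35, 42} in (ℤ_49, +):
(1) 0 ∈ H? Yes
(2) Closure: for all a,b ∈ H, (a+b) mod 49 ∈ H? Yes
(3) Inverses: for all a ∈ H, -a mod 49 ∈ H? Yes

Yes, H is a subgroup of ℤ_49


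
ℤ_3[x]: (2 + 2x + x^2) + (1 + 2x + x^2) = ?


Add coefficients mod 3:
x^0: 2 + 1 = 0 (mod 3)
x^1: 2 + 2 = 1 (mod 3)
x^2: 1 + 1 = 2 (mod 3)
Result: x + 2x^2

f + g = x + 2x^2


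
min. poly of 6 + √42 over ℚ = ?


Let α = 6 + √42. Then α - 6 = √42, so (α - 6)² = 42, giving α² - 12α - 6 = 0. Degree 2 and α ∉ ℚ, so this is the minimal polynomial.

Minimal polynomial: x² - 12x - 6


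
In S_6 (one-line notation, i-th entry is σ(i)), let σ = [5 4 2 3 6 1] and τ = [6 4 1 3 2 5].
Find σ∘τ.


σ∘τ: apply τ first, then σ
1 →τ 6 →σ 1
2 →τ 4 →σ 3
3 →τ 1 →σ 5
4 →τ 3 →σ 2
5 →τ 2 →σ 4
6 →τ 5 →σ 6

σ∘τ = [1 3 5 2 4 6]


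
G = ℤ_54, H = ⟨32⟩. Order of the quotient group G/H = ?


|⟨32⟩| = n / gcd(32, 54) = 54 / 2 = 27
H is normal (ℤ_54 is abelian).
|G/H| = |G| / |H| = 54 / 27 = 2

|G/H| = 2


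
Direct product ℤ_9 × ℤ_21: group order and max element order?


|ℤ_9 × ℤ_21| = 9 × 21 = 189
Max element order = lcm(9,21) = 63
Cyclic? No (gcd=3)

|ℤ_9×ℤ_21| = 189, max element order = 63


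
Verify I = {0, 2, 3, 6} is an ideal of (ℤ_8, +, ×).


Check ideal conditions for I = {0, 2, 3, 6} in ℤ_8:
(1) I is an additive subgroup? No
(2) For r ∈ ℤ_8 and a ∈ I: r·a ∈ I? No  [counterexample: r=2, a=2, r·a mod 8 = 4 ∉ I]

No, I is not an ideal of ℤ_8


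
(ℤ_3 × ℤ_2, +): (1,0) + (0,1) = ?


Operation: componentwise addition mod (3, 2)
(1,0) + (0,1) = ((a₁+b₁) mod 3, (a₂+b₂) mod 2) with a = (1,0), b = (0,1)

(1,0) + (0,1) = (1,1)


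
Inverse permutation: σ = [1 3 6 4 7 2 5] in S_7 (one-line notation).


To find σ⁻¹, swap domain and range:
σ(1) = 1 → σ⁻¹(1) = 1
σ(2) = 3 → σ⁻¹(3) = 2
σ(3) = 6 → σ⁻¹(6) = 3
σ(4) = 4 → σ⁻¹(4) = 4
σ(5) = 7 → σ⁻¹(7) = 5
σ(6) = 2 → σ⁻¹(2) = 6
σ(7) = 5 → σ⁻¹(5) = 7

σ⁻¹ = [1 6 2 4 7 3 5]


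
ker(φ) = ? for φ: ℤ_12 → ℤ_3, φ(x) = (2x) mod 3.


Kernel = preimage of identity
ker(φ) = {x ∈ ℤ_12 : 2x ≡ 0 (mod 3)}. Since 3 | 12, φ is well-defined. The kernel is the cyclic subgroup ⟨3⟩ of ℤ_12 (order 4), i.e. {0, 3, 6, 9}

ker(φ) = {0, 3, 6, 9}


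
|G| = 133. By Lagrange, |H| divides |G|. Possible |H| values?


Lagrange's theorem: |H| divides |G|
|G| = 133
Divisors of 133: 1, 7, 19, 133

Possible subgroup orders: {1, 7, 19, 133}


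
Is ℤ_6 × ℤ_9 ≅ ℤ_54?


Comparing ℤ_6 × ℤ_9 and ℤ_54:
gcd(6,9) = 3 ≠ 1. Max element order in ℤ_6×ℤ_9 is lcm(6,9) = 18 < 54, so it has no element of order 54

No, ℤ_6 × ℤ_9 ≇ ℤ_54


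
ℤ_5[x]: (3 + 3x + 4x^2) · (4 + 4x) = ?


Expand and collect like terms; reduce coefficients mod 5:
x^0: 3·4 = 12 ≡ 2 (mod 5)
x^1: 3·4 + 3·4 = 24 ≡ 4 (mod 5)
x^2: 3·4 + 4·4 = 28 ≡ 3 (mod 5)
x^3: 4·4 = 16 ≡ 1 (mod 5)
Result: 2 + 4x + 3x^2 + x^3

f · g = 2 + 4x + 3x^2 + x^3


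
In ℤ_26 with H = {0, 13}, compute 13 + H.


13 + H = {13 + h (mod 26) : h ∈ H}
13+0=13, 13+13=0
13 + H = {0, 13} = 0 + H

13 + H = {0, 13}


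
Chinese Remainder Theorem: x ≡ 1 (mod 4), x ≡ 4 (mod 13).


m₁ = 4, m₂ = 13, gcd = 1, so CRT applies. M = m₁·m₂ = 52
Let M₁ = M/m₁ = 13, M₂ = M/m₂ = 4
Find y₁ ≡ M₁⁻¹ (mod m₁): 13⁻¹ ≡ 1 (mod 4)
Find y₂ ≡ M₂⁻¹ (mod m₂): 4⁻¹ ≡ 10 (mod 13)
x = a₁·M₁·y₁ + a₂·M₂·y₂ = 1·13·1 + 4·4·10 = 173
Reduce mod 52: x ≡ 17
Check: 17 mod 4 = 1 ✓, 17 mod 13 = 4 ✓

x ≡ 17 (mod 52)


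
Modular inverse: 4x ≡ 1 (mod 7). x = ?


Use the extended Euclidean algorithm to write 1 = 4·s + 7·t; then s mod 7 is the inverse.
Euclidean algorithm:
  4 = 0·7 + 4
  7 = 1·4 + 3
  4 = 1·3 + 1
  3 = 3·1 + 0
gcd(4,7) = 1
Back-substitution gives: 4·(2) + 7·(-1) = 1
So 4⁻¹ ≡ 2 ≡ 2 (mod 7)
Check: 4 × 2 = 8 ≡ 1 (mod 7) ✓

4⁻¹ ≡ 2 (mod 7)


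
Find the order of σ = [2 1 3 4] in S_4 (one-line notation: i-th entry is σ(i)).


Cycle decomposition: (1 2)
Cycle lengths: 2
Order = lcm(2) = 2

ord(σ) = 2


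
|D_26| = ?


|D_n| = 2n (n rotations and n reflections)
|D_26| = 2×26 = 52

|D_26| = 52


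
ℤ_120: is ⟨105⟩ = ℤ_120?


g generates ℤ_n iff gcd(g, n) = 1
gcd(105, 120) = 15
Since gcd = 15 ≠ 1, ⟨105⟩ has order 8 < 120, so 105 is not a generator.

No, 105 does not generate ℤ_120


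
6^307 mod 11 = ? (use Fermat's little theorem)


Fermat's little theorem: if p is prime and gcd(a,p)=1, then a^(p-1) ≡ 1 (mod p)
p = 11 is prime, gcd(6,11) = 1
Reduce exponent: 307 mod 10 = 7
So 6^307 ≡ 6^7 (mod 11)
6^7 mod 11 = 8

6^307 ≡ 8 (mod 11)


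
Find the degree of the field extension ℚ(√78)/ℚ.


√78 has minimal polynomial x² - 78 (irreducible over ℚ since 78 is squarefree)

[ℚ(√78)/ℚ] = 2


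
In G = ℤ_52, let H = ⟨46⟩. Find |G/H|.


|⟨46⟩| = n / gcd(46, 52) = 52 / 2 = 26
H is normal (ℤ_52 is abelian).
|G/H| = |G| / |H| = 52 / 26 = 2

|G/H| = 2


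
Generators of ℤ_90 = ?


g generates ℤ_n iff gcd(g,n) = 1
Prime factors of 90: 2, 3, 5
Generators are g ∈ {1,...,89} not divisible by any of these primes.
Generators: {1, 7, 11, 13, 17, 19, 23, 29, 31, 37, 41, 43, 47, 49, 53, 59, 61, 67, 71, 73, 77, 79, 83, 89}
Number of generators = φ(90) = 24

Generators of ℤ_90 = {1, 7, 11, 13, 17, 19, 23, 29, 31, 37, 41, 43, 47, 49, 53, 59, 61, 67, 71, 73, 77, 79, 83, 89}


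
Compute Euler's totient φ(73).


Factor n: 73 = 73
φ(n) = n · ∏(1 - 1/p) over distinct primes p | n
φ(73) = 73 · (1 - 1/73) = 72

φ(73) = 72


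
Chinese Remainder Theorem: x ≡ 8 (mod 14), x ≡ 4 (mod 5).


m₁ = 14, m₂ = 5, gcd = 1, so CRT applies. M = m₁·m₂ = 70
Let M₁ = M/m₁ = 5, M₂ = M/m₂ = 14
Find y₁ ≡ M₁⁻¹ (mod m₁): 5⁻¹ ≡ 3 (mod 14)
Find y₂ ≡ M₂⁻¹ (mod m₂): 14⁻¹ ≡ 4 (mod 5)
x = a₁·M₁·y₁ + a₂·M₂·y₂ = 8·5·3 + 4·14·4 = 344
Reduce mod 70: x ≡ 64
Check: 64 mod 14 = 8 ✓, 64 mod 5 = 4 ✓

x ≡ 64 (mod 70)


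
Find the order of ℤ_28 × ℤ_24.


|A × B| = |A| · |B|
|ℤ_28 × ℤ_24| = 28 × 24 = 672

|ℤ_28 × ℤ_24| = 672


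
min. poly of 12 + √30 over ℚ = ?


Let α = 12 + √30. Then α - 12 = √30, so (α - 12)² = 30, giving α² - 24α + 114 = 0. Degree 2 and α ∉ ℚ, so this is the minimal polynomial.

Minimal polynomial: x² - 24x + 114


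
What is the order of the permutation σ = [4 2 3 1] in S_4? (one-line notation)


Cycle decomposition: (1 4)
Cycle lengths: 2
Order = lcm(2) = 2

ord(σ) = 2


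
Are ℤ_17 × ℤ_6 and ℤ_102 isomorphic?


Comparing ℤ_17 × ℤ_6 and ℤ_102:
gcd(17,6) = 1, so ℤ_17 × ℤ_6 ≅ ℤ_102 (CRT)

Yes, ℤ_17 × ℤ_6 ≅ ℤ_102


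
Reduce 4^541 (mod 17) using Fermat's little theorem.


Fermat's little theorem: if p is prime and gcd(a,p)=1, then a^(p-1) ≡ 1 (mod p)
p = 17 is prime, gcd(4,17) = 1
Reduce exponent: 541 mod 16 = 13
So 4^541 ≡ 4^13 (mod 17)
4^13 mod 17 = 4

4^541 ≡ 4 (mod 17)


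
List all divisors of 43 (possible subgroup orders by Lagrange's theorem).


Lagrange's theorem: |H| divides |G|
|G| = 43
Divisors of 43: 1, 43

Possible subgroup orders: {1, 43}


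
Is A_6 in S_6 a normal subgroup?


H = A_6 in S_6
A_6 has index 2 in S_6, and every subgroup of index 2 is normal

Yes, normal subgroup


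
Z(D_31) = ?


Z(G) = {g ∈ G | gx = xg for all x ∈ G}
For odd n, Z(D_n) = {e}: no nontrivial rotation commutes with all reflections

Z(D_31) = {e}


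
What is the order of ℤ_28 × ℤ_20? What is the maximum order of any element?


|ℤ_28 × ℤ_20| = 28 × 20 = 560
Max element order = lcm(28,20) = 140
Cyclic? No (gcd=4)

|ℤ_28×ℤ_20| = 560, max element order = 140


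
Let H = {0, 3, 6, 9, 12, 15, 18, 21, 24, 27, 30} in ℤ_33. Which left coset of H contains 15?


15 + H = {15 + h (mod 33) : h ∈ H}
15+0=15, 15+3=18, 15+6=21, 15+9=24, 15+12=27, 15+15=30, 15+18=0, 15+21=3, 15+24=6, 15+27=9, 15+30=12
15 + H = {0, 3, 6, 9, 12, 15, 18, 21, 24, 27, 30} = 0 + H

15 + H = {0, 3, 6, 9, 12, 15, 18, 21, 24, 27, 30}


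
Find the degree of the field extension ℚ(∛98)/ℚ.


∛98 has minimal polynomial x³ - 98 (irreducible over ℚ since 98 is not a perfect cube)

[ℚ(∛98)/ℚ] = 3


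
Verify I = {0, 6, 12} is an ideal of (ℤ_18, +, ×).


Check ideal conditions for I = {0, 6, 12} in ℤ_18:
(1) I is an additive subgroup? Yes
(2) For r ∈ ℤ_18 and a ∈ I: r·a ∈ I? Yes

Yes, I is an ideal of ℤ_18


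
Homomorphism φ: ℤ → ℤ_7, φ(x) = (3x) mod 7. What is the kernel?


Kernel = preimage of identity
ker(φ) = {x ∈ ℤ : 3x ≡ 0 (mod 7)}. gcd(3,7) = 1, so 3x ≡ 0 (mod 7) ⟺ x ≡ 0 (mod 7/1 = 7). Hence ker(φ) = 7ℤ

ker(φ) = 7ℤ


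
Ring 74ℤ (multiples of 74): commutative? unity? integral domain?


74ℤ is a commutative ring under +,× but has no multiplicative identity (1 ∉ 74ℤ); it has no zero divisors, but without unity it is not an integral domain
Commutative: Yes
Integral domain: No
Has unity: No

74ℤ (multiples of 74): Commutative=Yes, Unity=No


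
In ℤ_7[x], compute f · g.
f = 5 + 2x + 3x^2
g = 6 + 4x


Expand and collect like terms; reduce coefficients mod 7:
x^0: 5·6 = 30 ≡ 2 (mod 7)
x^1: 5·4 + 2·6 = 32 ≡ 4 (mod 7)
x^2: 2·4 + 3·6 = 26 ≡ 5 (mod 7)
x^3: 3·4 = 12 ≡ 5 (mod 7)
Result: 2 + 4x + 5x^2 + 5x^3

f · g = 2 + 4x + 5x^2 + 5x^3


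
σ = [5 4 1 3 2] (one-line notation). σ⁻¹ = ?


To find σ⁻¹, swap domain and range:
σ(1) = 5 → σ⁻¹(5) = 1
σ(2) = 4 → σ⁻¹(4) = 2
σ(3) = 1 → σ⁻¹(1) = 3
σ(4) = 3 → σ⁻¹(3) = 4
σ(5) = 2 → σ⁻¹(2) = 5

σ⁻¹ = [3 5 4 2 1]


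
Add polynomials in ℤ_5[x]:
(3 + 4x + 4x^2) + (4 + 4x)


Add coefficients mod 5:
x^0: 3 + 4 = 2 (mod 5)
x^1: 4 + 4 = 3 (mod 5)
x^2: 4 + 0 = 4 (mod 5)
Result: 2 + 3x + 4x^2

f + g = 2 + 3x + 4x^2


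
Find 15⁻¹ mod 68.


Use the extended Euclidean algorithm to write 1 = 15·s + 68·t; then s mod 68 is the inverse.
Euclidean algorithm:
  15 = 0·68 + 15
  68 = 4·15 + 8
  15 = 1·8 + 7
  8 = 1·7 + 1
  7 = 7·1 + 0
gcd(15,68) = 1
Back-substitution gives: 15·(-9) + 68·(2) = 1
So 15⁻¹ ≡ -9 ≡ 59 (mod 68)
Check: 15 × 59 = 885 ≡ 1 (mod 68) ✓

15⁻¹ ≡ 59 (mod 68)


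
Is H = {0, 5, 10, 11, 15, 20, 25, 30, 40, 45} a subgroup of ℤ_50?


Subgroup test for H = {0, 5, 10, 11, 15, 20, 25, 30, 40, 45} in (ℤ_50, +):
(1) 0 ∈ H? Yes
(2) Closure: for all a,b ∈ H, (a+b) mod 50 ∈ H? No  [counterexample: 5 + 11 = 16 ∉ H]
(3) Inverses: for all a ∈ H, -a mod 50 ∈ H? No

No, H is not a subgroup of ℤ_50


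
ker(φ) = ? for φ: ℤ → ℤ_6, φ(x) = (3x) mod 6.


Kernel = preimage of identity
ker(φ) = {x ∈ ℤ : 3x ≡ 0 (mod 6)}. gcd(3,6) = 3, so 3x ≡ 0 (mod 6) ⟺ x ≡ 0 (mod 6/3 = 2). Hence ker(φ) = 2ℤ

ker(φ) = 2ℤ


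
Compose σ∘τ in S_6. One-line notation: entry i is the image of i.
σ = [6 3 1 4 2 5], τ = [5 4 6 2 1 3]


σ∘τ: apply τ first, then σ
1 →τ 5 →σ 2
2 →τ 4 →σ 4
3 →τ 6 →σ 5
4 →τ 2 →σ 3
5 →τ 1 →σ 6
6 →τ 3 →σ 1

σ∘τ = [2 4 5 3 6 1]


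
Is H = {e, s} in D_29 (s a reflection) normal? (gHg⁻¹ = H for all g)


H = {e, s} in D_29 (s a reflection)
r·s·r⁻¹ = sr⁻² ≠ s for n ≥ 3, so {e, s} is not closed under conjugation

No, not a normal subgroup


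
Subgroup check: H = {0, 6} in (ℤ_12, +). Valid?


Subgroup test for H = {0, 6} in (ℤ_12, +):
(1) 0 ∈ H? Yes
(2) Closure: for all a,b ∈ H, (a+b) mod 12 ∈ H? Yes
(3) Inverses: for all a ∈ H, -a mod 12 ∈ H? Yes

Yes, H is a subgroup of ℤ_12


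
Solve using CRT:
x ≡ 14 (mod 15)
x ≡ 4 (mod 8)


m₁ = 15, m₂ = 8, gcd = 1, so CRT applies. M = m₁·m₂ = 120
Let M₁ = M/m₁ = 8, M₂ = M/m₂ = 15
Find y₁ ≡ M₁⁻¹ (mod m₁): 8⁻¹ ≡ 2 (mod 15)
Find y₂ ≡ M₂⁻¹ (mod m₂): 15⁻¹ ≡ 7 (mod 8)
x = a₁·M₁·y₁ + a₂·M₂·y₂ = 14·8·2 + 4·15·7 = 644
Reduce mod 120: x ≡ 44
Check: 44 mod 15 = 14 ✓, 44 mod 8 = 4 ✓

x ≡ 44 (mod 120)


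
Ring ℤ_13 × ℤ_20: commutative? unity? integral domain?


Direct product ring; commutative with unity (1,1); but (1,0)·(0,1) = (0,0) gives zero divisors, so not an integral domain
Commutative: Yes
Integral domain: No
Has unity: Yes

ℤ_13 × ℤ_20: Commutative=Yes, Unity=Yes


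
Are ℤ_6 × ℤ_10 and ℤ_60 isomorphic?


Comparing ℤ_6 × ℤ_10 and ℤ_60:
gcd(6,10) = 2 ≠ 1. Max element order in ℤ_6×ℤ_10 is lcm(6,10) = 30 < 60, so it has no element of order 60

No, ℤ_6 × ℤ_10 ≇ ℤ_60


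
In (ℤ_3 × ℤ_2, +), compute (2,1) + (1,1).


Operation: componentwise addition mod (3, 2)
(2,1) + (1,1) = ((a₁+b₁) mod 3, (a₂+b₂) mod 2) with a = (2,1), b = (1,1)

(2,1) + (1,1) = (0,0)


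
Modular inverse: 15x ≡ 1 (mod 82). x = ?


Use the extended Euclidean algorithm to write 1 = 15·s + 82·t; then s mod 82 is the inverse.
Euclidean algorithm:
  15 = 0·82 + 15
  82 = 5·15 + 7
  15 = 2·7 + 1
  7 = 7·1 + 0
gcd(15,82) = 1
Back-substitution gives: 15·(11) + 82·(-2) = 1
So 15⁻¹ ≡ 11 ≡ 11 (mod 82)
Check: 15 × 11 = 165 ≡ 1 (mod 82) ✓

15⁻¹ ≡ 11 (mod 82)


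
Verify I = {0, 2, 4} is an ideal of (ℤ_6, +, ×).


Check ideal conditions for I = {0, 2, 4} in ℤ_6:
(1) I is an additive subgroup? Yes
(2) For r ∈ ℤ_6 and a ∈ I: r·a ∈ I? Yes

Yes, I is an ideal of ℤ_6


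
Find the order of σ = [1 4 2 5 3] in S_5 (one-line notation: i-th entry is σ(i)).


Cycle decomposition: (2 4 5 3)
Cycle lengths: 4
Order = lcm(4) = 4

ord(σ) = 4


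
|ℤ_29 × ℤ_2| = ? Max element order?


|ℤ_29 × ℤ_2| = 29 × 2 = 58
Max element order = lcm(29,2) = 58
Cyclic? Yes (gcd=1)

|ℤ_29×ℤ_2| = 58, max element order = 58


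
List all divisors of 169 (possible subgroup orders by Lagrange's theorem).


Lagrange's theorem: |H| divides |G|
|G| = 169
Divisors of 169: 1, 13, 169

Possible subgroup orders: {1, 13, 169}


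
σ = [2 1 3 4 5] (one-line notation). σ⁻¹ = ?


To find σ⁻¹, swap domain and range:
σ(1) = 2 → σ⁻¹(2) = 1
σ(2) = 1 → σ⁻¹(1) = 2
σ(3) = 3 → σ⁻¹(3) = 3
σ(4) = 4 → σ⁻¹(4) = 4
σ(5) = 5 → σ⁻¹(5) = 5

σ⁻¹ = [2 1 3 4 5]


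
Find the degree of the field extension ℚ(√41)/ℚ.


√41 has minimal polynomial x² - 41 (irreducible over ℚ since 41 is squarefree)

[ℚ(√41)/ℚ] = 2


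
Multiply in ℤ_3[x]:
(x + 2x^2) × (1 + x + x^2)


Expand and collect like terms; reduce coefficients mod 3:
x^0: 0·1 = 0 ≡ 0 (mod 3)
x^1: 0·1 + 1·1 = 1 ≡ 1 (mod 3)
x^2: 0·1 + 1·1 + 2·1 = 3 ≡ 0 (mod 3)
x^3: 1·1 + 2·1 = 3 ≡ 0 (mod 3)
x^4: 2·1 = 2 ≡ 2 (mod 3)
Result: x + 2x^4

f · g = x + 2x^4


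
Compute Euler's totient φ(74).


Factor n: 74 = 2 × 37
φ(n) = n · ∏(1 - 1/p) over distinct primes p | n
φ(74) = 74 · (1 - 1/2) · (1 - 1/37) = 36

φ(74) = 36


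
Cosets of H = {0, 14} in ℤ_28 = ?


H = {0, 14}, |H| = 2
Number of cosets = |G|/|H| = 28/2 = 14
0 + H = {0, 14}
1 + H = {1, 15}
2 + H = {2, 16}
3 + H = {3, 17}
4 + H = {4, 18}
5 + H = {5, 19}
6 + H = {6, 20}
7 + H = {7, 21}
8 + H = {8, 22}
9 + H = {9, 23}
10 + H = {10, 24}
11 + H = {11, 25}
12 + H = {12, 26}
13 + H = {13, 27}

Cosets: 0+H={0,14}; 1+H={1,15}; 2+H={2,16}; 3+H={3,17}; 4+H={4,18}; 5+H={5,19}; 6+H={6,20}; 7+H={7,21}; 8+H={8,22}; 9+H={9,23}; 10+H={10,24}; 11+H={11,25}; 12+H={12,26}; 13+H={13,27}


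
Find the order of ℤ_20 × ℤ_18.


|A × B| = |A| · |B|
|ℤ_20 × ℤ_18| = 20 × 18 = 360

|ℤ_20 × ℤ_18| = 360


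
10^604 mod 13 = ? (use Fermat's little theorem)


Fermat's little theorem: if p is prime and gcd(a,p)=1, then a^(p-1) ≡ 1 (mod p)
p = 13 is prime, gcd(10,13) = 1
Reduce exponent: 604 mod 12 = 4
So 10^604 ≡ 10^4 (mod 13)
10^4 mod 13 = 3

10^604 ≡ 3 (mod 13)


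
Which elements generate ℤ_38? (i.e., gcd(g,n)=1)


g generates ℤ_n iff gcd(g,n) = 1
Prime factors of 38: 2, 19
Generators are g ∈ {1,...,37} not divisible by any of these primes.
Generators: {1, 3, 5, 7, 9, 11, 13, 15, 17, 21, 23, 25, 27, 29, 31, 33, 35, 37}
Number of generators = φ(38) = 18

Generators of ℤ_38 = {1, 3, 5, 7, 9, 11, 13, 15, 17, 21, 23, 25, 27, 29, 31, 33, 35, 37}


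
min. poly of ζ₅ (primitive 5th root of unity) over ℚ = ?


ζ₅ is a root of Φ₅(x) = x⁴ + x³ + x² + x + 1, irreducible over ℚ

Minimal polynomial: x⁴ + x³ + x² + x + 1


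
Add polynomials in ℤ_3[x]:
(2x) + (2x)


Add coefficients mod 3:
x^0: 0 + 0 = 0 (mod 3)
x^1: 2 + 2 = 1 (mod 3)
Result: x

f + g = x


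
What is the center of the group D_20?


Z(G) = {g ∈ G | gx = xg for all x ∈ G}
For even n, Z(D_n) = {e, r^(n/2)}: the 180° rotation r^10 commutes with every reflection and rotation

Z(D_20) = {e, r^10}


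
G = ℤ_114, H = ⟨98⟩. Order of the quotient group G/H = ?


|⟨98⟩| = n / gcd(98, 114) = 114 / 2 = 57
H is normal (ℤ_114 is abelian).
|G/H| = |G| / |H| = 114 / 57 = 2

|G/H| = 2


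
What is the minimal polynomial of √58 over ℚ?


√58 satisfies x² - 58 = 0, irreducible over ℚ since 58 is squarefree

Minimal polynomial: x² - 58


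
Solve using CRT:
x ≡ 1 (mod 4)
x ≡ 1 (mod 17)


m₁ = 4, m₂ = 17, gcd = 1, so CRT applies. M = m₁·m₂ = 68
Let M₁ = M/m₁ = 17, M₂ = M/m₂ = 4
Find y₁ ≡ M₁⁻¹ (mod m₁): 17⁻¹ ≡ 1 (mod 4)
Find y₂ ≡ M₂⁻¹ (mod m₂): 4⁻¹ ≡ 13 (mod 17)
x = a₁·M₁·y₁ + a₂·M₂·y₂ = 1·17·1 + 1·4·13 = 69
Reduce mod 68: x ≡ 1
Check: 1 mod 4 = 1 ✓, 1 mod 17 = 1 ✓

x ≡ 1 (mod 68)


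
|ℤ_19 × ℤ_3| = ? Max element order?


|ℤ_19 × ℤ_3| = 19 × 3 = 57
Max element order = lcm(19,3) = 57
Cyclic? Yes (gcd=1)

|ℤ_19×ℤ_3| = 57, max element order = 57


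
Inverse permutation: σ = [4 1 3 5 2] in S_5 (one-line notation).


To find σ⁻¹, swap domain and range:
σ(1) = 4 → σ⁻¹(4) = 1
σ(2) = 1 → σ⁻¹(1) = 2
σ(3) = 3 → σ⁻¹(3) = 3
σ(4) = 5 → σ⁻¹(5) = 4
σ(5) = 2 → σ⁻¹(2) = 5

σ⁻¹ = [2 5 3 1 4]


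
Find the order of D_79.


|D_n| = 2n (n rotations and n reflections)
|D_79| = 2×79 = 158

|D_79| = 158


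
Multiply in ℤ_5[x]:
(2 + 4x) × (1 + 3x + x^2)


Expand and collect like terms; reduce coefficients mod 5:
x^0: 2·1 = 2 ≡ 2 (mod 5)
x^1: 2·3 + 4·1 = 10 ≡ 0 (mod 5)
x^2: 2·1 + 4·3 = 14 ≡ 4 (mod 5)
x^3: 4·1 = 4 ≡ 4 (mod 5)
Result: 2 + 4x^2 + 4x^3

f · g = 2 + 4x^2 + 4x^3


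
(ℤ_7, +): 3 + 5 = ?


Operation: addition mod 7
3 + 5 = (a + b) mod 7 with a = 3, b = 5

3 + 5 = 1


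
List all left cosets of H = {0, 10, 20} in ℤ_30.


H = {0, 10, 20}, |H| = 3
Number of cosets = |G|/|H| = 30/3 = 10
0 + H = {0, 10, 20}
1 + H = {1, 11, 21}
2 + H = {2, 12, 22}
3 + H = {3, 13, 23}
4 + H = {4, 14, 24}
5 + H = {5, 15, 25}
6 + H = {6, 16, 26}
7 + H = {7, 17, 27}
8 + H = {8, 18, 28}
9 + H = {9, 19, 29}

Cosets: 0+H={0,10,20}; 1+H={1,11,21}; 2+H={2,12,22}; 3+H={3,13,23}; 4+H={4,14,24}; 5+H={5,15,25}; 6+H={6,16,26}; 7+H={7,17,27}; 8+H={8,18,28}; 9+H={9,19,29}


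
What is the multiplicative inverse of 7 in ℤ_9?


Use the extended Euclidean algorithm to write 1 = 7·s + 9·t; then s mod 9 is the inverse.
Euclidean algorithm:
  7 = 0·9 + 7
  9 = 1·7 + 2
  7 = 3·2 + 1
  2 = 2·1 + 0
gcd(7,9) = 1
Back-substitution gives: 7·(4) + 9·(-3) = 1
So 7⁻¹ ≡ 4 ≡ 4 (mod 9)
Check: 7 × 4 = 28 ≡ 1 (mod 9) ✓

7⁻¹ ≡ 4 (mod 9)


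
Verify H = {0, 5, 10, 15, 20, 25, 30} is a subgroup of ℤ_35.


Subgroup test for H = {0, 5, 10, 15, 20, 25, 30} in (ℤ_35, +):
(1) 0 ∈ H? Yes
(2) Closure: for all a,b ∈ H, (a+b) mod 35 ∈ H? Yes
(3) Inverses: for all a ∈ H, -a mod 35 ∈ H? Yes

Yes, H is a subgroup of ℤ_35


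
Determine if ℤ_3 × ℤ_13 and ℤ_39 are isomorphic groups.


Comparing ℤ_3 × ℤ_13 and ℤ_39:
gcd(3,13) = 1, so ℤ_3 × ℤ_13 ≅ ℤ_39 (CRT)

Yes, ℤ_3 × ℤ_13 ≅ ℤ_39


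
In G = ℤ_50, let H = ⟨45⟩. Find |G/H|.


|⟨45⟩| = n / gcd(45, 50) = 50 / 5 = 10
H is normal (ℤ_50 is abelian).
|G/H| = |G| / |H| = 50 / 10 = 5

|G/H| = 5


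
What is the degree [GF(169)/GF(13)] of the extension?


GF(169) = GF(13^2), so the extension degree is 2

[GF(169)/GF(13)] = 2


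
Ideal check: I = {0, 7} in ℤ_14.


Check ideal conditions for I = {0, 7} in ℤ_14:
(1) I is an additive subgroup? Yes
(2) For r ∈ ℤ_14 and a ∈ I: r·a ∈ I? Yes

Yes, I is an ideal of ℤ_14


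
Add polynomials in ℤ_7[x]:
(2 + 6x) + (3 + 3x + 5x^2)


Add coefficients mod 7:
x^0: 2 + 3 = 5 (mod 7)
x^1: 6 + 3 = 2 (mod 7)
x^2: 0 + 5 = 5 (mod 7)
Result: 5 + 2x + 5x^2

f + g = 5 + 2x + 5x^2


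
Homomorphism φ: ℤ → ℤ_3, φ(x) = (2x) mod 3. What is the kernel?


Kernel = preimage of identity
ker(φ) = {x ∈ ℤ : 2x ≡ 0 (mod 3)}. gcd(2,3) = 1, so 2x ≡ 0 (mod 3) ⟺ x ≡ 0 (mod 3/1 = 3). Hence ker(φ) = 3ℤ

ker(φ) = 3ℤ


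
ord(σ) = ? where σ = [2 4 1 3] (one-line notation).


Cycle decomposition: (1 2 4 3)
Cycle lengths: 4
Order = lcm(4) = 4

ord(σ) = 4


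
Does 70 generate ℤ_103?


g generates ℤ_n iff gcd(g, n) = 1
gcd(70, 103) = 1
Since gcd = 1, 70 is a generator.

Yes, 70 generates ℤ_103


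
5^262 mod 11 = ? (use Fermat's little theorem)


Fermat's little theorem: if p is prime and gcd(a,p)=1, then a^(p-1) ≡ 1 (mod p)
p = 11 is prime, gcd(5,11) = 1
Reduce exponent: 262 mod 10 = 2
So 5^262 ≡ 5^2 (mod 11)
5^2 mod 11 = 3

5^262 ≡ 3 (mod 11)


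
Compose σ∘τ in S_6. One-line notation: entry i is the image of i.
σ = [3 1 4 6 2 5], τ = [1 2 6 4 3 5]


σ∘τ: apply τ first, then σ
1 →τ 1 →σ 3
2 →τ 2 →σ 1
3 →τ 6 →σ 5
4 →τ 4 →σ 6
5 →τ 3 →σ 4
6 →τ 5 →σ 2

σ∘τ = [3 1 5 6 4 2]


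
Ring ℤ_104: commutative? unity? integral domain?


ℤ_104 is a commutative ring with unity 1; 104 = 2×52 is composite, so 2·52 ≡ 0 gives zero divisors (not an integral domain)
Commutative: Yes
Integral domain: No
Has unity: Yes

ℤ_104: Commutative=Yes, Unity=Yes


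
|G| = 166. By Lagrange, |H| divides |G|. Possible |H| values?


Lagrange's theorem: |H| divides |G|
|G| = 166
Divisors of 166: 1, 2, 83, 166

Possible subgroup orders: {1, 2, 83, 166}


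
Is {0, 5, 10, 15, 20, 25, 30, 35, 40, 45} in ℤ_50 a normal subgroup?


H = {0, 5, 10, 15, 20, 25, 30, 35, 40, 45} in ℤ_50
ℤ_50 is abelian; every subgroup of an abelian group is normal

Yes, normal subgroup


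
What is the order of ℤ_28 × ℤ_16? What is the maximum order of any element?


|ℤ_28 × ℤ_16| = 28 × 16 = 448
Max element order = lcm(28,16) = 112
Cyclic? No (gcd=4)

|ℤ_28×ℤ_16| = 448, max element order = 112


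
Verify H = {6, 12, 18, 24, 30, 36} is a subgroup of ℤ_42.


Subgroup test for H = {6, 12, 18, 24, 30, 36} in (ℤ_42, +):
(1) 0 ∈ H? No
(2) Closure: for all a,b ∈ H, (a+b) mod 42 ∈ H? No  [counterexample: 6 + 36 = 0 ∉ H]
(3) Inverses: for all a ∈ H, -a mod 42 ∈ H? Yes

No, H is not a subgroup of ℤ_42


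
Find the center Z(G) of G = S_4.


Z(G) = {g ∈ G | gx = xg for all x ∈ G}
S_n is non-abelian for n ≥ 3; Z(S_4) is trivial

Z(S_4) = {e}


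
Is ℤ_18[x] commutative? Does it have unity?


ℤ_18 has zero divisors (2·9 ≡ 0), and these lift to constant zero divisors in ℤ_18[x]; so not an integral domain
Commutative: Yes
Integral domain: No
Has unity: Yes

ℤ_18[x]: Commutative=Yes, Unity=Yes


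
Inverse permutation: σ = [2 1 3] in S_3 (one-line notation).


To find σ⁻¹, swap domain and range:
σ(1) = 2 → σ⁻¹(2) = 1
σ(2) = 1 → σ⁻¹(1) = 2
σ(3) = 3 → σ⁻¹(3) = 3

σ⁻¹ = [2 1 3]


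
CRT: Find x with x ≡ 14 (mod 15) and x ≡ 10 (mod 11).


m₁ = 15, m₂ = 11, gcd = 1, so CRT applies. M = m₁·m₂ = 165
Let M₁ = M/m₁ = 11, M₂ = M/m₂ = 15
Find y₁ ≡ M₁⁻¹ (mod m₁): 11⁻¹ ≡ 11 (mod 15)
Find y₂ ≡ M₂⁻¹ (mod m₂): 15⁻¹ ≡ 3 (mod 11)
x = a₁·M₁·y₁ + a₂·M₂·y₂ = 14·11·11 + 10·15·3 = 2144
Reduce mod 165: x ≡ 164
Check: 164 mod 15 = 14 ✓, 164 mod 11 = 10 ✓

x ≡ 164 (mod 165)


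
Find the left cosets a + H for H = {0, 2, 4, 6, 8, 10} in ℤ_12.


H = {0, 2, 4, 6, 8, 10}, |H| = 6
Number of cosets = |G|/|H| = 12/6 = 2
0 + H = {0, 2, 4, 6, 8, 10}
1 + H = {1, 3, 5, 7, 9, 11}

Cosets: 0+H={0,2,4,6,8,10}; 1+H={1,3,5,7,9,11}


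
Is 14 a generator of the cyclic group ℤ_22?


g generates ℤ_n iff gcd(g, n) = 1
gcd(14, 22) = 2
Since gcd = 2 ≠ 1, ⟨14⟩ has order 11 < 22, so 14 is not a generator.

No, 14 does not generate ℤ_22


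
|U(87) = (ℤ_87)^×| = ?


U(n) is the group of units mod n; |U(n)| = φ(n)
|U(87)| = φ(87) = 56

|U(87) = (ℤ_87)^×| = 56


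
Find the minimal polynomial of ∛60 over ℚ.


∛60 satisfies x³ - 60 = 0, irreducible over ℚ (no rational root; 60 is not a perfect cube)

Minimal polynomial: x³ - 60


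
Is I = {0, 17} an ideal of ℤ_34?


Check ideal conditions for I = {0, 17} in ℤ_34:
(1) I is an additive subgroup? Yes
(2) For r ∈ ℤ_34 and a ∈ I: r·a ∈ I? Yes

Yes, I is an ideal of ℤ_34


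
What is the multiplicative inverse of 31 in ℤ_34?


Use the extended Euclidean algorithm to write 1 = 31·s + 34·t; then s mod 34 is the inverse.
Euclidean algorithm:
  31 = 0·34 + 31
  34 = 1·31 + 3
  31 = 10·3 + 1
  3 = 3·1 + 0
gcd(31,34) = 1
Back-substitution gives: 31·(11) + 34·(-10) = 1
So 31⁻¹ ≡ 11 ≡ 11 (mod 34)
Check: 31 × 11 = 341 ≡ 1 (mod 34) ✓

31⁻¹ ≡ 11 (mod 34)


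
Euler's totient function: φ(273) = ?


Factor n: 273 = 3 × 7 × 13
φ(n) = n · ∏(1 - 1/p) over distinct primes p | n
φ(273) = 273 · (1 - 1/3) · (1 - 1/7) · (1 - 1/13) = 144

φ(273) = 144


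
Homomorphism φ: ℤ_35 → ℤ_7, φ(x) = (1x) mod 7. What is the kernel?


Kernel = preimage of identity
ker(φ) = {x ∈ ℤ_35 : 1x ≡ 0 (mod 7)}. Since 7 | 35, φ is well-defined. The kernel is the cyclic subgroup ⟨7⟩ of ℤ_35 (order 5), i.e. {0, 7, 14, 21, 28}

ker(φ) = {0, 7, 14, 21, 28}


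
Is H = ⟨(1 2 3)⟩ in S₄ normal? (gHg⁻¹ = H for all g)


H = ⟨(1 2 3)⟩ in S₄
(1 4)(1 2 3)(1 4)⁻¹ = (4 2 3) ∉ ⟨(1 2 3)⟩

No, not a normal subgroup


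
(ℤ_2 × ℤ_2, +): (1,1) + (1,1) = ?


Operation: componentwise addition mod (2, 2)
(1,1) + (1,1) = ((a₁+b₁) mod 2, (a₂+b₂) mod 2) with a = (1,1), b = (1,1)

(1,1) + (1,1) = (0,0)


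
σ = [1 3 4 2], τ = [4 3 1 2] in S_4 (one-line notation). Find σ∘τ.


σ∘τ: apply τ first, then σ
1 →τ 4 →σ 2
2 →τ 3 →σ 4
3 →τ 1 →σ 1
4 →τ 2 →σ 3

σ∘τ = [2 4 1 3]


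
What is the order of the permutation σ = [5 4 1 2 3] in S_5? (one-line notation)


Cycle decomposition: (1 5 3) (2 4)
Cycle lengths: 3, 2
Order = lcm(3, 2) = 6

ord(σ) = 6


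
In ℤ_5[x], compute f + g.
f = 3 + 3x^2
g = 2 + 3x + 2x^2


Add coefficients mod 5:
x^0: 3 + 2 = 0 (mod 5)
x^1: 0 + 3 = 3 (mod 5)
x^2: 3 + 2 = 0 (mod 5)
Result: 3x

f + g = 3x


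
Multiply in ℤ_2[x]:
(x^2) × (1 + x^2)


Expand and collect like terms; reduce coefficients mod 2:
x^0: 0·1 = 0 ≡ 0 (mod 2)
x^1: 0·0 + 0·1 = 0 ≡ 0 (mod 2)
x^2: 0·1 + 0·0 + 1·1 = 1 ≡ 1 (mod 2)
x^3: 0·1 + 1·0 = 0 ≡ 0 (mod 2)
x^4: 1·1 = 1 ≡ 1 (mod 2)
Result: x^2 + x^4

f · g = x^2 + x^4


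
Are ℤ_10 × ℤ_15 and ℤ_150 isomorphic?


Comparing ℤ_10 × ℤ_15 and ℤ_150:
gcd(10,15) = 5 ≠ 1. Max element order in ℤ_10×ℤ_15 is lcm(10,15) = 30 < 150, so it has no element of order 150

No, ℤ_10 × ℤ_15 ≇ ℤ_150


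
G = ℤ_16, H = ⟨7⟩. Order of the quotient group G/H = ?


|⟨7⟩| = n / gcd(7, 16) = 16 / 1 = 16
H is normal (ℤ_16 is abelian).
|G/H| = |G| / |H| = 16 / 16 = 1

|G/H| = 1


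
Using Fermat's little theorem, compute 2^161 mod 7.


Fermat's little theorem: if p is prime and gcd(a,p)=1, then a^(p-1) ≡ 1 (mod p)
p = 7 is prime, gcd(2,7) = 1
Reduce exponent: 161 mod 6 = 5
So 2^161 ≡ 2^5 (mod 7)
2^5 mod 7 = 4

2^161 ≡ 4 (mod 7)


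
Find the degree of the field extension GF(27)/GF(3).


GF(27) = GF(3^3), so the extension degree is 3

[GF(27)/GF(3)] = 3


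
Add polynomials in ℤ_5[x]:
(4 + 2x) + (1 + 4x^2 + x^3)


Add coefficients mod 5:
x^0: 4 + 1 = 0 (mod 5)
x^1: 2 + 0 = 2 (mod 5)
x^2: 0 + 4 = 4 (mod 5)
x^3: 0 + 1 = 1 (mod 5)
Result: 2x + 4x^2 + x^3

f + g = 2x + 4x^2 + x^3


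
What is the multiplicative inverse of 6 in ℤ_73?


Use the extended Euclidean algorithm to write 1 = 6·s + 73·t; then s mod 73 is the inverse.
Euclidean algorithm:
  6 = 0·73 + 6
  73 = 12·6 + 1
  6 = 6·1 + 0
gcd(6,73) = 1
Back-substitution gives: 6·(-12) + 73·(1) = 1
So 6⁻¹ ≡ -12 ≡ 61 (mod 73)
Check: 6 × 61 = 366 ≡ 1 (mod 73) ✓

6⁻¹ ≡ 61 (mod 73)


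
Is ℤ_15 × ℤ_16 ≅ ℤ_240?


Comparing ℤ_15 × ℤ_16 and ℤ_240:
gcd(15,16) = 1, so ℤ_15 × ℤ_16 ≅ ℤ_240 (CRT)

Yes, ℤ_15 × ℤ_16 ≅ ℤ_240


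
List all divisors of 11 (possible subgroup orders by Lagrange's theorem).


Lagrange's theorem: |H| divides |G|
|G| = 11
Divisors of 11: 1, 11

Possible subgroup orders: {1, 11}


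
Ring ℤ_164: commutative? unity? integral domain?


ℤ_164 is a commutative ring with unity 1; 164 = 2×82 is composite, so 2·82 ≡ 0 gives zero divisors (not an integral domain)
Commutative: Yes
Integral domain: No
Has unity: Yes

ℤ_164: Commutative=Yes, Unity=Yes


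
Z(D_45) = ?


Z(G) = {g ∈ G | gx = xg for all x ∈ G}
For odd n, Z(D_n) = {e}: no nontrivial rotation commutes with all reflections

Z(D_45) = {e}


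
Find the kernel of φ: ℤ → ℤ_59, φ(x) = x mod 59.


Kernel = preimage of identity
ker(φ) = {x ∈ ℤ : x ≡ 0 (mod 59)} = 59ℤ = {0, ±59, ±118, ...}

ker(φ) = 59ℤ


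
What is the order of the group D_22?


|D_n| = 2n (n rotations and n reflections)
|D_22| = 2×22 = 44

|D_22| = 44


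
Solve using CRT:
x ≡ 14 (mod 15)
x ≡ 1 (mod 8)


m₁ = 15, m₂ = 8, gcd = 1, so CRT applies. M = m₁·m₂ = 120
Let M₁ = M/m₁ = 8, M₂ = M/m₂ = 15
Find y₁ ≡ M₁⁻¹ (mod m₁): 8⁻¹ ≡ 2 (mod 15)
Find y₂ ≡ M₂⁻¹ (mod m₂): 15⁻¹ ≡ 7 (mod 8)
x = a₁·M₁·y₁ + a₂·M₂·y₂ = 14·8·2 + 1·15·7 = 329
Reduce mod 120: x ≡ 89
Check: 89 mod 15 = 14 ✓, 89 mod 8 = 1 ✓

x ≡ 89 (mod 120)


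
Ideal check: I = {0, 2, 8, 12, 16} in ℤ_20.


Check ideal conditions for I = {0, 2, 8, 12, 16} in ℤ_20:
(1) I is an additive subgroup? No
(2) For r ∈ ℤ_20 and a ∈ I: r·a ∈ I? No  [counterexample: r=2, a=2, r·a mod 20 = 4 ∉ I]

No, I is not an ideal of ℤ_20


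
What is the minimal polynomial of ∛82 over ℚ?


∛82 satisfies x³ - 82 = 0, irreducible over ℚ (no rational root; 82 is not a perfect cube)

Minimal polynomial: x³ - 82


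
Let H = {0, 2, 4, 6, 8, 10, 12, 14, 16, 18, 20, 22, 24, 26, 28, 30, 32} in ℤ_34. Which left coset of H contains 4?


4 + H = {4 + h (mod 34) : h ∈ H}
4+0=4, 4+2=6, 4+4=8, 4+6=10, 4+8=12, 4+10=14, 4+12=16, 4+14=18, 4+16=20, 4+18=22, 4+20=24, 4+22=26, 4+24=28, 4+26=30, 4+28=32, 4+30=0, 4+32=2
4 + H = {0, 2, 4, 6, 8, 10, 12, 14, 16, 18, 20, 22, 24, 26, 28, 30, 32} = 0 + H

4 + H = {0, 2, 4, 6, 8, 10, 12, 14, 16, 18, 20, 22, 24, 26, 28, 30, 32}


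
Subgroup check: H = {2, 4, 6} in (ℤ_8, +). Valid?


Subgroup test for H = {2, 4, 6} in (ℤ_8, +):
(1) 0 ∈ H? No
(2) Closure: for all a,b ∈ H, (a+b) mod 8 ∈ H? No  [counterexample: 2 + 6 = 0 ∉ H]
(3) Inverses: for all a ∈ H, -a mod 8 ∈ H? Yes

No, H is not a subgroup of ℤ_8


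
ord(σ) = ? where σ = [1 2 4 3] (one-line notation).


Cycle decomposition: (3 4)
Cycle lengths: 2
Order = lcm(2) = 2

ord(σ) = 2


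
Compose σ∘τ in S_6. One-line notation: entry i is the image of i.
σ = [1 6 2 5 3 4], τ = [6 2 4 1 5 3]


σ∘τ: apply τ first, then σ
1 →τ 6 →σ 4
2 →τ 2 →σ 6
3 →τ 4 →σ 5
4 →τ 1 →σ 1
5 →τ 5 →σ 3
6 →τ 3 →σ 2

σ∘τ = [4 6 5 1 3 2]


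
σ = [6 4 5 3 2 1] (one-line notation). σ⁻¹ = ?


To find σ⁻¹, swap domain and range:
σ(1) = 6 → σ⁻¹(6) = 1
σ(2) = 4 → σ⁻¹(4) = 2
σ(3) = 5 → σ⁻¹(5) = 3
σ(4) = 3 → σ⁻¹(3) = 4
σ(5) = 2 → σ⁻¹(2) = 5
σ(6) = 1 → σ⁻¹(1) = 6

σ⁻¹ = [6 5 4 2 3 1]


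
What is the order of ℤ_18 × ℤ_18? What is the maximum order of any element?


|ℤ_18 × ℤ_18| = 18 × 18 = 324
Max element order = lcm(18,18) = 18
Cyclic? No (gcd=18)

|ℤ_18×ℤ_18| = 324, max element order = 18


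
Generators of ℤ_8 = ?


g generates ℤ_n iff gcd(g,n) = 1
Checking each g ∈ {1,...,7}:
gcd(1,8) = 1
gcd(2,8) = 2
gcd(3,8) = 1
gcd(4,8) = 4
gcd(5,8) = 1
gcd(6,8) = 2
gcd(7,8) = 1
Generators: {1, 3, 5, 7}
Number of generators = φ(8) = 4

Generators of ℤ_8 = {1, 3, 5, 7}


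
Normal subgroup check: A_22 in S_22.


H = A_22 in S_22
A_22 has index 2 in S_22, and every subgroup of index 2 is normal

Yes, normal subgroup


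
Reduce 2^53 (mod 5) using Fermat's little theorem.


Fermat's little theorem: if p is prime and gcd(a,p)=1, then a^(p-1) ≡ 1 (mod p)
p = 5 is prime, gcd(2,5) = 1
Reduce exponent: 53 mod 4 = 1
So 2^53 ≡ 2^1 (mod 5)
2^1 mod 5 = 2

2^53 ≡ 2 (mod 5)


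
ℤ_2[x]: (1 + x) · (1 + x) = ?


Expand and collect like terms; reduce coefficients mod 2:
x^0: 1·1 = 1 ≡ 1 (mod 2)
x^1: 1·1 + 1·1 = 2 ≡ 0 (mod 2)
x^2: 1·1 = 1 ≡ 1 (mod 2)
Result: 1 + x^2

f · g = 1 + x^2


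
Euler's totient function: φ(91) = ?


Factor n: 91 = 7 × 13
φ(n) = n · ∏(1 - 1/p) over distinct primes p | n
φ(91) = 91 · (1 - 1/7) · (1 - 1/13) = 72

φ(91) = 72


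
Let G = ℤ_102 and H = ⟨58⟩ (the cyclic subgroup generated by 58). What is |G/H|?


|⟨58⟩| = n / gcd(58, 102) = 102 / 2 = 51
H is normal (ℤ_102 is abelian).
|G/H| = |G| / |H| = 102 / 51 = 2

|G/H| = 2


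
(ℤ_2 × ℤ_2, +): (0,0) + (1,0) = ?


Operation: componentwise addition mod (2, 2)
(0,0) + (1,0) = ((a₁+b₁) mod 2, (a₂+b₂) mod 2) with a = (0,0), b = (1,0)

(0,0) + (1,0) = (1,0)


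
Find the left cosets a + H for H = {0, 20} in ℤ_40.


H = {0, 20}, |H| = 2
Number of cosets = |G|/|H| = 40/2 = 20
0 + H = {0, 20}
1 + H = {1, 21}
2 + H = {2, 22}
3 + H = {3, 23}
4 + H = {4, 24}
5 + H = {5, 25}
6 + H = {6, 26}
7 + H = {7, 27}
8 + H = {8, 28}
9 + H = {9, 29}
10 + H = {10, 30}
11 + H = {11, 31}
12 + H = {12, 32}
13 + H = {13, 33}
14 + H = {14, 34}
15 + H = {15, 35}
16 + H = {16, 36}
17 + H = {17, 37}
18 + H = {18, 38}
19 + H = {19, 39}

Cosets: 0+H={0,20}; 1+H={1,21}; 2+H={2,22}; 3+H={3,23}; 4+H={4,24}; 5+H={5,25}; 6+H={6,26}; 7+H={7,27}; 8+H={8,28}; 9+H={9,29}; 10+H={10,30}; 11+H={11,31}; 12+H={12,32}; 13+H={13,33}; 14+H={14,34}; 15+H={15,35}; 16+H={16,36}; 17+H={17,37}; 18+H={18,38}; 19+H={19,39}


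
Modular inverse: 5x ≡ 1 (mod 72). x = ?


Use the extended Euclidean algorithm to write 1 = 5·s + 72·t; then s mod 72 is the inverse.
Euclidean algorithm:
  5 = 0·72 + 5
  72 = 14·5 + 2
  5 = 2·2 + 1
  2 = 2·1 + 0
gcd(5,72) = 1
Back-substitution gives: 5·(29) + 72·(-2) = 1
So 5⁻¹ ≡ 29 ≡ 29 (mod 72)
Check: 5 × 29 = 145 ≡ 1 (mod 72) ✓

5⁻¹ ≡ 29 (mod 72)


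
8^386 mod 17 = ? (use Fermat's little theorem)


Fermat's little theorem: if p is prime and gcd(a,p)=1, then a^(p-1) ≡ 1 (mod p)
p = 17 is prime, gcd(8,17) = 1
Reduce exponent: 386 mod 16 = 2
So 8^386 ≡ 8^2 (mod 17)
8^2 mod 17 = 13

8^386 ≡ 13 (mod 17)


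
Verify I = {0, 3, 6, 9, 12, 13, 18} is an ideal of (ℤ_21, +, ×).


Check ideal conditions for I = {0, 3, 6, 9, 12, 13, 18} in ℤ_21:
(1) I is an additive subgroup? No
(2) For r ∈ ℤ_21 and a ∈ I: r·a ∈ I? No  [counterexample: r=2, a=13, r·a mod 21 = 5 ∉ I]

No, I is not an ideal of ℤ_21


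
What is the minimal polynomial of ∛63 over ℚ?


∛63 satisfies x³ - 63 = 0, irreducible over ℚ (no rational root; 63 is not a perfect cube)

Minimal polynomial: x³ - 63


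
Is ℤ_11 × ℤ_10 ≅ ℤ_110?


Comparing ℤ_11 × ℤ_10 and ℤ_110:
gcd(11,10) = 1, so ℤ_11 × ℤ_10 ≅ ℤ_110 (CRT)

Yes, ℤ_11 × ℤ_10 ≅ ℤ_110


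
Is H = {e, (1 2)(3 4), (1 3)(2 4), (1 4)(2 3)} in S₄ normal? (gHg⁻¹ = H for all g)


H = {e, (1 2)(3 4), (1 3)(2 4), (1 4)(2 3)} in S₄
This is the Klein four-group V₄; it is normal in S₄ (it is a union of conjugacy classes)

Yes, normal subgroup


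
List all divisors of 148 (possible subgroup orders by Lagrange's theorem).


Lagrange's theorem: |H| divides |G|
|G| = 148
Divisors of 148: 1, 2, 4, 37, 74, 148

Possible subgroup orders: {1, 2, 4, 37, 74, 148}


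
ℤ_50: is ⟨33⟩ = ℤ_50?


g generates ℤ_n iff gcd(g, n) = 1
gcd(33, 50) = 1
Since gcd = 1, 33 is a generator.

Yes, 33 generates ℤ_50


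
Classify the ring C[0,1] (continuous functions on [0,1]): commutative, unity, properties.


pointwise +,× is commutative with unity (constant 1); but bump functions with disjoint support multiply to 0 — zero divisors, so not an integral domain
Commutative: Yes
Integral domain: No
Has unity: Yes

C[0,1] (continuous functions on [0,1]): Commutative=Yes, Unity=Yes


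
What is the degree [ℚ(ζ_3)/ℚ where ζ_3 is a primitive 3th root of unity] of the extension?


[ℚ(ζ_n):ℚ] = deg Φ_n(x) = φ(n). Here φ(3) = 2

[ℚ(ζ_3)/ℚ where ζ_3 is a primitive 3th root of unity] = 2


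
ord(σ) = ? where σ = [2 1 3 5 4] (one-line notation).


Cycle decomposition: (1 2) (4 5)
Cycle lengths: 2, 2
Order = lcm(2, 2) = 2

ord(σ) = 2


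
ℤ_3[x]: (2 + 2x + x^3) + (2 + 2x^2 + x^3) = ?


Add coefficients mod 3:
x^0: 2 + 2 = 1 (mod 3)
x^1: 2 + 0 = 2 (mod 3)
x^2: 0 + 2 = 2 (mod 3)
x^3: 1 + 1 = 2 (mod 3)
Result: 1 + 2x + 2x^2 + 2x^3

f + g = 1 + 2x + 2x^2 + 2x^3


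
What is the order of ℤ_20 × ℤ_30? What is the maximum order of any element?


|ℤ_20 × ℤ_30| = 20 × 30 = 600
Max element order = lcm(20,30) = 60
Cyclic? No (gcd=10)

|ℤ_20×ℤ_30| = 600, max element order = 60
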